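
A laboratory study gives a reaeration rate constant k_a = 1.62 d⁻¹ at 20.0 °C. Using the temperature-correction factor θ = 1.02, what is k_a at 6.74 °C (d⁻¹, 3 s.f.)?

k_a ≈ 1.25 d⁻¹

k_a(T₂) = k_a(T₁) · θ^(T₂−T₁) = 1.62 × 1.02^(6.74−20.0)
= 1.62 × 1.02^-13.3 = 1.62 × 0.7691 = 1.246 d⁻¹.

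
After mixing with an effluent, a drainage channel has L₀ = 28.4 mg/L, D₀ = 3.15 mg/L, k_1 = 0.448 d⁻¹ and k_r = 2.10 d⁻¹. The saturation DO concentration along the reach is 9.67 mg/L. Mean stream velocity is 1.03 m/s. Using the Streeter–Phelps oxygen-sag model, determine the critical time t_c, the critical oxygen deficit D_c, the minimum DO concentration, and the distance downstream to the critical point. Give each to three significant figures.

t_c ≈ 0.617 d; D_c ≈ 4.60 mg/L; min DO ≈ 5.07 mg/L; x_c ≈ 54.9 km

With k_r/k_1 = 4.688 and 1 − D₀(k_r−k_1)/(k_1 L₀) = 0.5910,
t_c = ln(4.688 × 0.5910) / (2.10 − 0.448) = ln(2.770) / 1.652 = 1.019/1.652 = 0.6168 d.
L(t_c) = L₀ e^(−k_1 t_c) = 28.4 × 0.7586 = 21.54 mg/L, and at the critical point k_r D_c = k_1 L, so D_c = (0.448/2.10) × 21.54 = 4.596 mg/L.
Minimum DO = C_s − D_c = 9.67 − 4.596 = 5.074 mg/L.
x_c = v t_c = 1.03 m/s × 0.6168 d × 86400 s/d = 54890 m ≈ 54.9 km.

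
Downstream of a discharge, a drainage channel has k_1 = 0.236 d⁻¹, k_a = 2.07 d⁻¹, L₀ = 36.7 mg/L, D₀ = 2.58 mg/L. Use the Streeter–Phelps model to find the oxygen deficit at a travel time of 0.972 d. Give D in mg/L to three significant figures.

k_1 L₀/(k_a−k_1) = 0.236×36.7/(2.07−0.236) = 8.661/1.834 = 4.723 mg/L.
e^(−k_1 t) = e^(−0.236×0.9720) = 0.7950; e^(−k_a t) = e^(−2.07×0.9720) = 0.1337.
D = 4.723 × (0.7950 − 0.1337) + 2.58 × 0.1337 = 3.123 + 0.3450 = 3.468 mg/L.

D ≈ 3.47 mg/L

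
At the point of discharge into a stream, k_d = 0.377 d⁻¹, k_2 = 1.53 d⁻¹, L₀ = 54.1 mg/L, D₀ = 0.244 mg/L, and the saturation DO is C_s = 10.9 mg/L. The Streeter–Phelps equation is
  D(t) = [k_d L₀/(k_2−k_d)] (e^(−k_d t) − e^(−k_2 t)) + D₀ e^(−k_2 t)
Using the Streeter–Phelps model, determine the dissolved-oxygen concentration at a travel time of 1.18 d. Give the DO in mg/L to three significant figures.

DO ≈ 2.43 mg/L

k_d L₀/(k_2−k_d) = 0.377×54.1/(1.53−0.377) = 20.40/1.153 = 17.69 mg/L.
e^(−k_d t) = e^(−0.377×1.180) = 0.6409; e^(−k_2 t) = e^(−1.53×1.180) = 0.1644.
D = 17.69 × (0.6409 − 0.1644) + 0.244 × 0.1644 = 8.429 + 0.04012 = 8.469 mg/L.
DO = C_s − D = 10.9 − 8.469 = 2.431 mg/L.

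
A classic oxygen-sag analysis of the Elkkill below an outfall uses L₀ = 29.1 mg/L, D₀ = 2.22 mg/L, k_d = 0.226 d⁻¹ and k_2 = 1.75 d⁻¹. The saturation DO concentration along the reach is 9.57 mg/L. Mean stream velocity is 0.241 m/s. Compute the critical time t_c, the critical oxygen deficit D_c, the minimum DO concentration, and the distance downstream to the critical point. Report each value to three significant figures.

t_c ≈ 0.869 d; D_c ≈ 3.09 mg/L; min DO ≈ 6.48 mg/L; x_c ≈ 18.1 km

At the critical point dD/dt = 0, so k_d L₀ e^(−k_d t) = k_2 D. Substituting D(t) from the Streeter–Phelps equation and solving for t gives
t_c = ln[(k_2/k_d)(1 − D₀(k_2−k_d)/(k_d L₀))] / (k_2−k_d).
Here k_2−k_d = 1.524 d⁻¹ and 1 − D₀(k_2−k_d)/(k_d L₀) = 1 − 2.22×1.524/(0.226×29.1) = 0.4856, so
t_c = ln(7.743 × 0.4856) / 1.524 = 1.324 / 1.524 = 0.8690 d.
D_c = (k_d/k_2) L₀ e^(−k_d t_c) = (0.226/1.75) × 29.1 × e^(−0.226×0.8690) = 0.1291 × 29.1 × 0.8217 = 3.088 mg/L.
Minimum DO = C_s − D_c = 9.57 − 3.088 = 6.482 mg/L.
x_c = v t_c = 0.241 m/s × 0.8690 d × 86400 s/d = 18090 m ≈ 18.1 km.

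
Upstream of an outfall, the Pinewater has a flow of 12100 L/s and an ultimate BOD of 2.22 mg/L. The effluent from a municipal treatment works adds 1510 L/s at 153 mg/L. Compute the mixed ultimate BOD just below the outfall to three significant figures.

Flow-weighted mixing: C = (Q_r C_r + Q_w C_w)/(Q_r + Q_w)
= (12100×2.22 + 1510×153)/(12100 + 1510) = 257900/13610 = 18.95 mg/L.

18.9 mg/L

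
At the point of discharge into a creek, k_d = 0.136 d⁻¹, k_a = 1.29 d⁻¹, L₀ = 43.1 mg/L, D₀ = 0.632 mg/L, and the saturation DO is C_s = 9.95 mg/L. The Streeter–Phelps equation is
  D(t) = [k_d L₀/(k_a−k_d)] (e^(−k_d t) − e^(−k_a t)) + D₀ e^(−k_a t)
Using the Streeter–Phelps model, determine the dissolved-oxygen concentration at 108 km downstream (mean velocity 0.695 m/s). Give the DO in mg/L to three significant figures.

DO ≈ 6.41 mg/L

Travel time t = x/v = 108 km / (0.695 m/s) = 108000 m / 0.695 m/s = 155400 s = 1.799 d.
k_d L₀/(k_a−k_d) = 0.136×43.1/(1.29−0.136) = 5.862/1.154 = 5.079 mg/L.
e^(−k_d t) = e^(−0.136×1.799) = 0.7830; e^(−k_a t) = e^(−1.29×1.799) = 0.09826.
D = 5.079 × (0.7830 − 0.09826) + 0.632 × 0.09826 = 3.478 + 0.06210 = 3.540 mg/L.
DO = C_s − D = 9.95 − 3.540 = 6.410 mg/L.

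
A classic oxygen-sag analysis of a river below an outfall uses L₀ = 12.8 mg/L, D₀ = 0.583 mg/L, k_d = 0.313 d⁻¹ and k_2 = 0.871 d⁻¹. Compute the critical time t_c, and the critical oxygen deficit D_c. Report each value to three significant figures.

With k_2/k_d = 2.783 and 1 − D₀(k_2−k_d)/(k_d L₀) = 0.9188,
t_c = ln(2.783 × 0.9188) / (0.871 − 0.313) = ln(2.557) / 0.5580 = 0.9388/0.5580 = 1.682 d.
D_c = (k_d/k_2) L₀ e^(−k_d t_c) = (0.313/0.871) × 12.8 × e^(−0.313×1.682) = 0.3594 × 12.8 × 0.5906 = 2.717 mg/L.

t_c ≈ 1.68 d; D_c ≈ 2.72 mg/L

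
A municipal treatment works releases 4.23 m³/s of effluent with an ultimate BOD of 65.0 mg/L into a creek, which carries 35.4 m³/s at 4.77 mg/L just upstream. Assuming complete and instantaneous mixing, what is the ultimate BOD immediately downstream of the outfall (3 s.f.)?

11.2 mg/L

Flow-weighted mixing: C = (Q_r C_r + Q_w C_w)/(Q_r + Q_w)
= (35.4×4.77 + 4.23×65.0)/(35.4 + 4.23) = 443.8/39.63 = 11.20 mg/L.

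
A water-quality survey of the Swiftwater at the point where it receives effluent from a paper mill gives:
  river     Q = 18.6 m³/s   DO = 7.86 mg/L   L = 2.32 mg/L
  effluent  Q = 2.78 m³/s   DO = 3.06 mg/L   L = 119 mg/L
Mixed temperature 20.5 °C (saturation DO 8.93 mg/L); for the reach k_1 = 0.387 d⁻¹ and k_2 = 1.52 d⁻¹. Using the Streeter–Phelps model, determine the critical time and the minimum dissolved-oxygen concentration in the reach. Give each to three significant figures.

t_c ≈ 0.913 d; minimum DO ≈ 5.80 mg/L

Mixed DO = (18.6×7.86 + 2.78×3.06)/(18.6+2.78) = 154.7/21.38 = 7.236 mg/L.
Mixed L₀ = (18.6×2.32 + 2.78×119)/(21.38) = 374.0/21.38 = 17.49 mg/L.
Initial deficit D₀ = C_s − DO₀ = 8.93 − 7.236 = 1.694 mg/L.
t_c = (1/1.133) ln[(1.52/0.387)(1 − 1.694×1.133/(0.387×17.49))] = 0.8826 × ln(2.814) = 0.9131 d.
D_c = (0.387/1.52) × 17.49 × e^(−0.387×0.9131) = 0.2546 × 17.49 × 0.7023 = 3.128 mg/L.
Minimum DO = 8.93 − 3.128 = 5.802 mg/L.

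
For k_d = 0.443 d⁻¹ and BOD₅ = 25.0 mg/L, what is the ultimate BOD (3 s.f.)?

L₀ ≈ 28.1 mg/L

BOD₅ = L₀(1 − e^(−5k_d)) ⇒ L₀ = BOD₅ / (1 − e^(−5×0.443))
= 25.0 / (1 − 0.1092) = 25.0 / 0.8908 = 28.06 mg/L.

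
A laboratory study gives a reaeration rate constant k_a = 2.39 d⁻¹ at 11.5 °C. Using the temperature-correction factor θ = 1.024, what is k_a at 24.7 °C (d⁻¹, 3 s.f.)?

k_a(T₂) = k_a(T₁) · θ^(T₂−T₁) = 2.39 × 1.024^(24.7−11.5)
= 2.39 × 1.024^13.2 = 2.39 × 1.368 = 3.269 d⁻¹.

k_a ≈ 3.27 d⁻¹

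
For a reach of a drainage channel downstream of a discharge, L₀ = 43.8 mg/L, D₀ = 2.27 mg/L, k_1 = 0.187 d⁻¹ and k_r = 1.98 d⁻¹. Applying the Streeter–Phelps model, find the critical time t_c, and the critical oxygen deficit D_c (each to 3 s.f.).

t_c ≈ 0.933 d; D_c ≈ 3.47 mg/L

With k_r/k_1 = 10.59 and 1 − D₀(k_r−k_1)/(k_1 L₀) = 0.5031,
t_c = ln(10.59 × 0.5031) / (1.98 − 0.187) = ln(5.327) / 1.793 = 1.673/1.793 = 0.9329 d.
D_c = (k_1/k_r) L₀ e^(−k_1 t_c) = (0.187/1.98) × 43.8 × e^(−0.187×0.9329) = 0.09444 × 43.8 × 0.8399 = 3.474 mg/L.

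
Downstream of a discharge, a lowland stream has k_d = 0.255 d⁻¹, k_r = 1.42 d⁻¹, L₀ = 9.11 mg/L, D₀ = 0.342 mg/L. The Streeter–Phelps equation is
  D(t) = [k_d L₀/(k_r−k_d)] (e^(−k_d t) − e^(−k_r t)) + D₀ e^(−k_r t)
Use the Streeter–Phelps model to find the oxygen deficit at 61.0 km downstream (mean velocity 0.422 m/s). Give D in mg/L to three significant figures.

D ≈ 1.15 mg/L

Travel time t = x/v = 61.0 km / (0.422 m/s) = 61000 m / 0.422 m/s = 144500 s = 1.673 d.
k_d L₀/(k_r−k_d) = 0.255×9.11/(1.42−0.255) = 2.323/1.165 = 1.994 mg/L.
e^(−k_d t) = e^(−0.255×1.673) = 0.6527; e^(−k_r t) = e^(−1.42×1.673) = 0.09295.
D = 1.994 × (0.6527 − 0.09295) + 0.342 × 0.09295 = 1.116 + 0.03179 = 1.148 mg/L.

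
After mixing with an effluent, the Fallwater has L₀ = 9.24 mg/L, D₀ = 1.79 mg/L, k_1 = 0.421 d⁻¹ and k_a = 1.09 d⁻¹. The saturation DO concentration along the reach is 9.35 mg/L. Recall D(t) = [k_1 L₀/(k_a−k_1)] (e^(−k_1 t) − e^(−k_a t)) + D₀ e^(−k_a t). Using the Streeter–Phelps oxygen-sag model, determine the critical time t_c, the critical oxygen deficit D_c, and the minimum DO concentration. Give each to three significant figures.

t_c ≈ 0.872 d; D_c ≈ 2.47 mg/L; min DO ≈ 6.88 mg/L

With k_a/k_1 = 2.589 and 1 − D₀(k_a−k_1)/(k_1 L₀) = 0.6922,
t_c = ln(2.589 × 0.6922) / (1.09 − 0.421) = ln(1.792) / 0.6690 = 0.5834/0.6690 = 0.8720 d.
L(t_c) = L₀ e^(−k_1 t_c) = 9.24 × 0.6927 = 6.401 mg/L, and at the critical point k_a D_c = k_1 L, so D_c = (0.421/1.09) × 6.401 = 2.472 mg/L.
Minimum DO = C_s − D_c = 9.35 − 2.472 = 6.878 mg/L.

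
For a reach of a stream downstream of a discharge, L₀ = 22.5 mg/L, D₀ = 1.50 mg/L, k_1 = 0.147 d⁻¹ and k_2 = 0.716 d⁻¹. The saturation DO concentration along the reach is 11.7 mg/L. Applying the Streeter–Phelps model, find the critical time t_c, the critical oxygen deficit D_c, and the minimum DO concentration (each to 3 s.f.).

t_c = [1/(k_2−k_1)] ln[(k_2/k_1)(1 − D₀(k_2−k_1)/(k_1 L₀))]
= [1/(0.716−0.147)] ln[(0.716/0.147)(1 − 1.50×0.5690/(0.147×22.5))]
= (1/0.5690) ln[4.871 × 0.7420] = 1.757 × ln(3.614) = 1.757 × 1.285 = 2.258 d.
L(t_c) = L₀ e^(−k_1 t_c) = 22.5 × 0.7175 = 16.14 mg/L, and at the critical point k_2 D_c = k_1 L, so D_c = (0.147/0.716) × 16.14 = 3.315 mg/L.
Minimum DO = C_s − D_c = 11.7 − 3.315 = 8.385 mg/L.

t_c ≈ 2.26 d; D_c ≈ 3.31 mg/L; min DO ≈ 8.39 mg/L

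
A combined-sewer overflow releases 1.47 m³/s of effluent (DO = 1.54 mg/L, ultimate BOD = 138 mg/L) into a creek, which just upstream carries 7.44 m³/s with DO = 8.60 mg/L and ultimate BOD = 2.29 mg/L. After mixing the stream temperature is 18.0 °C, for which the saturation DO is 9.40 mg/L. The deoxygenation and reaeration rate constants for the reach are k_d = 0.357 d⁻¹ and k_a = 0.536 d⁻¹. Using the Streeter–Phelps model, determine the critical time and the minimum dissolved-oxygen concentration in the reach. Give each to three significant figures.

t_c ≈ 2.04 d; minimum DO ≈ 1.47 mg/L

Mixed DO = (7.44×8.60 + 1.47×1.54)/(7.44+1.47) = 66.25/8.910 = 7.435 mg/L.
Mixed L₀ = (7.44×2.29 + 1.47×138)/(8.910) = 219.9/8.910 = 24.68 mg/L.
Initial deficit D₀ = C_s − DO₀ = 9.40 − 7.435 = 1.965 mg/L.
t_c = (1/0.1790) ln[(0.536/0.357)(1 − 1.965×0.1790/(0.357×24.68))] = 5.587 × ln(1.441) = 2.043 d.
D_c = (0.357/0.536) × 24.68 × e^(−0.357×2.043) = 0.6660 × 24.68 × 0.4823 = 7.927 mg/L.
Minimum DO = 9.40 − 7.927 = 1.473 mg/L.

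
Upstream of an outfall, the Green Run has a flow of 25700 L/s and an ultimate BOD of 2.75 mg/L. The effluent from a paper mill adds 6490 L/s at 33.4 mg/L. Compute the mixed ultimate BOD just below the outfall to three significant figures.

8.93 mg/L

Flow-weighted mixing: C = (Q_r C_r + Q_w C_w)/(Q_r + Q_w)
= (25700×2.75 + 6490×33.4)/(25700 + 6490) = 287400/32190 = 8.930 mg/L.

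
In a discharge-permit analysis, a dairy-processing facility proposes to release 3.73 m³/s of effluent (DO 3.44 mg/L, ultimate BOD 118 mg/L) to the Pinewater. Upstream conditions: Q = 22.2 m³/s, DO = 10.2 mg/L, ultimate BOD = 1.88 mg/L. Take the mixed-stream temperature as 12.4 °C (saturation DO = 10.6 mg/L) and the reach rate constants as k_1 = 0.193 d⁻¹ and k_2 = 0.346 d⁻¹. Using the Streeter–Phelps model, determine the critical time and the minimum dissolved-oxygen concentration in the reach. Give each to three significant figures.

Mixed DO = (22.2×10.2 + 3.73×3.44)/(22.2+3.73) = 239.3/25.93 = 9.228 mg/L.
Mixed L₀ = (22.2×1.88 + 3.73×118)/(25.93) = 481.9/25.93 = 18.58 mg/L.
Initial deficit D₀ = C_s − DO₀ = 10.6 − 9.228 = 1.372 mg/L.
t_c = (1/0.1530) ln[(0.346/0.193)(1 − 1.372×0.1530/(0.193×18.58))] = 6.536 × ln(1.688) = 3.421 d.
D_c = (0.193/0.346) × 18.58 × e^(−0.193×3.421) = 0.5578 × 18.58 × 0.5167 = 5.356 mg/L.
Minimum DO = 10.6 − 5.356 = 5.244 mg/L.

t_c ≈ 3.42 d; minimum DO ≈ 5.24 mg/L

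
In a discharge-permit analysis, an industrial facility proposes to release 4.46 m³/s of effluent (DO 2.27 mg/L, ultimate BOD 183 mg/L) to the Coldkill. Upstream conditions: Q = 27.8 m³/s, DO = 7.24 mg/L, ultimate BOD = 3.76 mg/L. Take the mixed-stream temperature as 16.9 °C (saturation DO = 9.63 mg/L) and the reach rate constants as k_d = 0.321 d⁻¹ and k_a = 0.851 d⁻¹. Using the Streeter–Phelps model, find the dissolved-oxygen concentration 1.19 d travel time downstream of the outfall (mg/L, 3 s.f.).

DO ≈ 2.99 mg/L

Mixed DO = (27.8×7.24 + 4.46×2.27)/(27.8+4.46) = 211.4/32.26 = 6.553 mg/L.
Mixed L₀ = (27.8×3.76 + 4.46×183)/(32.26) = 920.7/32.26 = 28.54 mg/L.
Initial deficit D₀ = C_s − DO₀ = 9.63 − 6.553 = 3.077 mg/L.
D(1.19) = [0.321×28.54/(0.851−0.321)](e^(−0.321×1.19) − e^(−0.851×1.19)) + 3.077 e^(−0.851×1.19)
= 17.29 × (0.6825 − 0.3632) + 3.077 × 0.3632 = 6.636 mg/L.
DO = 9.63 − 6.636 = 2.994 mg/L.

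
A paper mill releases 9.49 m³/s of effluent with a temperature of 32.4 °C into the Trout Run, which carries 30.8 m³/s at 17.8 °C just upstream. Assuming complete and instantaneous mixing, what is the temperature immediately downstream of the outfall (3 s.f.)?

21.2 °C

Flow-weighted mixing: C = (Q_r C_r + Q_w C_w)/(Q_r + Q_w)
= (30.8×17.8 + 9.49×32.4)/(30.8 + 9.49) = 855.7/40.29 = 21.24 °C.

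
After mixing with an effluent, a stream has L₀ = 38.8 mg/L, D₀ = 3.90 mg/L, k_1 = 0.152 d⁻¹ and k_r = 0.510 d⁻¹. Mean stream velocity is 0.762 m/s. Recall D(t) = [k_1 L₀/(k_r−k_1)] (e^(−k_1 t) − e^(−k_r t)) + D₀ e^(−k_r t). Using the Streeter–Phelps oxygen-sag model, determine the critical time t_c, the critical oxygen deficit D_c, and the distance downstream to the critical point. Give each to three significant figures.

At the critical point dD/dt = 0, so k_1 L₀ e^(−k_1 t) = k_r D. Substituting D(t) from the Streeter–Phelps equation and solving for t gives
t_c = ln[(k_r/k_1)(1 − D₀(k_r−k_1)/(k_1 L₀))] / (k_r−k_1).
Here k_r−k_1 = 0.3580 d⁻¹ and 1 − D₀(k_r−k_1)/(k_1 L₀) = 1 − 3.90×0.3580/(0.152×38.8) = 0.7633, so
t_c = ln(3.355 × 0.7633) / 0.3580 = 0.9404 / 0.3580 = 2.627 d.
D_c = (k_1/k_r) L₀ e^(−k_1 t_c) = (0.152/0.510) × 38.8 × e^(−0.152×2.627) = 0.2980 × 38.8 × 0.6708 = 7.757 mg/L.
x_c = v t_c = 0.762 m/s × 2.627 d × 86400 s/d = 172900 m ≈ 173 km.

t_c ≈ 2.63 d; D_c ≈ 7.76 mg/L; x_c ≈ 173 km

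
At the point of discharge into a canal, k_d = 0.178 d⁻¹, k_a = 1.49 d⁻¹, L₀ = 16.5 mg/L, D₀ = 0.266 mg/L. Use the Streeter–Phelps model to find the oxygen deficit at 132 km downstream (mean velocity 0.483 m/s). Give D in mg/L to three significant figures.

D ≈ 1.26 mg/L

Travel time t = x/v = 132 km / (0.483 m/s) = 132000 m / 0.483 m/s = 273300 s = 3.163 d.
k_d L₀/(k_a−k_d) = 0.178×16.5/(1.49−0.178) = 2.937/1.312 = 2.239 mg/L.
e^(−k_d t) = e^(−0.178×3.163) = 0.5695; e^(−k_a t) = e^(−1.49×3.163) = 0.008978.
D = 2.239 × (0.5695 − 0.008978) + 0.266 × 0.008978 = 1.255 + 0.002388 = 1.257 mg/L.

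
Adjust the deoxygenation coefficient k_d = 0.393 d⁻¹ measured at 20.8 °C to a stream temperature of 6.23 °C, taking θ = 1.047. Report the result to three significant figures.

k_d ≈ 0.201 d⁻¹

k_d(T₂) = k_d(T₁) · θ^(T₂−T₁) = 0.393 × 1.047^(6.23−20.8)
= 0.393 × 1.047^-14.6 = 0.393 × 0.5121 = 0.2013 d⁻¹.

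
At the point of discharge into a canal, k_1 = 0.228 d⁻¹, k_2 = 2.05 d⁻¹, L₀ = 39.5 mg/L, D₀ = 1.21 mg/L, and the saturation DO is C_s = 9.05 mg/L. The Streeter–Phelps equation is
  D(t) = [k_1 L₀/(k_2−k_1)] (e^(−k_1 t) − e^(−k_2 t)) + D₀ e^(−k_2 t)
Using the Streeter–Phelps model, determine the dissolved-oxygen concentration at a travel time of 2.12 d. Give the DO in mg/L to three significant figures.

DO ≈ 6.05 mg/L

k_1 L₀/(k_2−k_1) = 0.228×39.5/(2.05−0.228) = 9.006/1.822 = 4.943 mg/L.
e^(−k_1 t) = e^(−0.228×2.120) = 0.6167; e^(−k_2 t) = e^(−2.05×2.120) = 0.01296.
D = 4.943 × (0.6167 − 0.01296) + 1.21 × 0.01296 = 2.984 + 0.01568 = 3.000 mg/L.
DO = C_s − D = 9.05 − 3.000 = 6.050 mg/L.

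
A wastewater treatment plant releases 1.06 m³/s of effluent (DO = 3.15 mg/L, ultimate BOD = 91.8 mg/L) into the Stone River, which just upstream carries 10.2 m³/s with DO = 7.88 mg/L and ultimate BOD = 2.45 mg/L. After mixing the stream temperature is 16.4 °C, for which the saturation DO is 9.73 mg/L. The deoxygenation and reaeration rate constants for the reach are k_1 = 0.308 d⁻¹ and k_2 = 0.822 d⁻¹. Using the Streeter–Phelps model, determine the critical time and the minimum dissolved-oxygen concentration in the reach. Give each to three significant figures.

t_c ≈ 1.06 d; minimum DO ≈ 6.80 mg/L

Mixed DO = (10.2×7.88 + 1.06×3.15)/(10.2+1.06) = 83.71/11.26 = 7.435 mg/L.
Mixed L₀ = (10.2×2.45 + 1.06×91.8)/(11.26) = 122.3/11.26 = 10.86 mg/L.
Initial deficit D₀ = C_s − DO₀ = 9.73 − 7.435 = 2.295 mg/L.
t_c = (1/0.5140) ln[(0.822/0.308)(1 − 2.295×0.5140/(0.308×10.86))] = 1.946 × ln(1.728) = 1.064 d.
D_c = (0.308/0.822) × 10.86 × e^(−0.308×1.064) = 0.3747 × 10.86 × 0.7206 = 2.933 mg/L.
Minimum DO = 9.73 − 2.933 = 6.797 mg/L.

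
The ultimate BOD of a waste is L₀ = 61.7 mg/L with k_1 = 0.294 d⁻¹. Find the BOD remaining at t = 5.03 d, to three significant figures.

L ≈ 14.1 mg/L

L_t = L₀ e^(−k_1 t) = 61.7 × e^(−0.294×5.03) = 61.7 × 0.2279 = 14.06 mg/L.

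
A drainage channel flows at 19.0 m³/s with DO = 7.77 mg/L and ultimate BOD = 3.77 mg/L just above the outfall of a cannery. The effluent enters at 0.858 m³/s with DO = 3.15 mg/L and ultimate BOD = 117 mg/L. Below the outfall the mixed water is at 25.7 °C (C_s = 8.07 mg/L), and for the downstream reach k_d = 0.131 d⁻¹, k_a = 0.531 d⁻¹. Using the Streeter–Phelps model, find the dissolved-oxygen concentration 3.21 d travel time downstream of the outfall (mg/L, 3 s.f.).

Mixed DO = (19.0×7.77 + 0.858×3.15)/(19.0+0.858) = 150.3/19.86 = 7.570 mg/L.
Mixed L₀ = (19.0×3.77 + 0.858×117)/(19.86) = 172.0/19.86 = 8.662 mg/L.
Initial deficit D₀ = C_s − DO₀ = 8.07 − 7.570 = 0.4996 mg/L.
D(3.21) = [0.131×8.662/(0.531−0.131)](e^(−0.131×3.21) − e^(−0.531×3.21)) + 0.4996 e^(−0.531×3.21)
= 2.837 × (0.6567 − 0.1819) + 0.4996 × 0.1819 = 1.438 mg/L.
DO = 8.07 − 1.438 = 6.632 mg/L.

DO ≈ 6.63 mg/L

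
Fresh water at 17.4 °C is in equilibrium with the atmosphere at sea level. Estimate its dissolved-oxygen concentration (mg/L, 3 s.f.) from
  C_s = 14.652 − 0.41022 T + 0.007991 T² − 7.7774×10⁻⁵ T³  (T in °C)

C_s = 14.652 − 0.41022×17.4 + 0.007991×17.4² − 7.7774×10⁻⁵×17.4³ = 9.524 mg/L.

C_s ≈ 9.52 mg/L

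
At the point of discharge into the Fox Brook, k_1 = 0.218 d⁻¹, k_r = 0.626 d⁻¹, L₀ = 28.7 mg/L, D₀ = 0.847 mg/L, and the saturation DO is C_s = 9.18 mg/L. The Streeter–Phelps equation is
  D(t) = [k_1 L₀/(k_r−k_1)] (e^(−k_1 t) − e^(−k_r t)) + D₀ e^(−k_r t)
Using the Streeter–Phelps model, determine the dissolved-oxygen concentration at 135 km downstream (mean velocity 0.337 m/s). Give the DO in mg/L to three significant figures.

Travel time t = x/v = 135 km / (0.337 m/s) = 135000 m / 0.337 m/s = 400600 s = 4.636 d.
k_1 L₀/(k_r−k_1) = 0.218×28.7/(0.626−0.218) = 6.257/0.4080 = 15.33 mg/L.
e^(−k_1 t) = e^(−0.218×4.636) = 0.3639; e^(−k_r t) = e^(−0.626×4.636) = 0.05489.
D = 15.33 × (0.3639 − 0.05489) + 0.847 × 0.05489 = 4.739 + 0.04649 = 4.786 mg/L.
DO = C_s − D = 9.18 − 4.786 = 4.394 mg/L.

DO ≈ 4.39 mg/L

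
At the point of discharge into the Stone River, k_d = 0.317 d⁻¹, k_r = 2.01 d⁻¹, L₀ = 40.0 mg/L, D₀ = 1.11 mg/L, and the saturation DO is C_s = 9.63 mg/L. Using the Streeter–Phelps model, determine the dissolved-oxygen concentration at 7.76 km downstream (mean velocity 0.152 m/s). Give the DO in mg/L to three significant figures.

Travel time t = x/v = 7.76 km / (0.152 m/s) = 7760 m / 0.152 m/s = 51050 s = 0.5909 d.
k_d L₀/(k_r−k_d) = 0.317×40.0/(2.01−0.317) = 12.68/1.693 = 7.490 mg/L.
e^(−k_d t) = e^(−0.317×0.5909) = 0.8292; e^(−k_r t) = e^(−2.01×0.5909) = 0.3049.
D = 7.490 × (0.8292 − 0.3049) + 1.11 × 0.3049 = 3.927 + 0.3385 = 4.265 mg/L.
DO = C_s − D = 9.63 − 4.265 = 5.365 mg/L.

DO ≈ 5.37 mg/L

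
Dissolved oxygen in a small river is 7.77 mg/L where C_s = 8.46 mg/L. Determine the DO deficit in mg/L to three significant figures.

D ≈ 0.690 mg/L

D = C_s − C = 8.46 − 7.77 = 0.690 mg/L.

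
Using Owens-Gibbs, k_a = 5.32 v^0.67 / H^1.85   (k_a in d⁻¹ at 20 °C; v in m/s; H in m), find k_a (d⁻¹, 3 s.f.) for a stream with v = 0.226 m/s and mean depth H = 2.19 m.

k_a = 5.32 × 0.226^0.67 / 2.19^1.85 = 5.32 × 0.3692 / 4.264 = 0.4606 d⁻¹.

k_a ≈ 0.461 d⁻¹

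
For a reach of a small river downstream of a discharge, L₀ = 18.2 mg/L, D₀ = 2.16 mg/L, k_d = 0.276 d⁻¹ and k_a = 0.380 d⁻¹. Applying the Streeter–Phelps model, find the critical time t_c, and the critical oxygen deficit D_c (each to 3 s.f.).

With k_a/k_d = 1.377 and 1 − D₀(k_a−k_d)/(k_d L₀) = 0.9553,
t_c = ln(1.377 × 0.9553) / (0.380 − 0.276) = ln(1.315) / 0.1040 = 0.2740/0.1040 = 2.635 d.
L(t_c) = L₀ e^(−k_d t_c) = 18.2 × 0.4833 = 8.795 mg/L, and at the critical point k_a D_c = k_d L, so D_c = (0.276/0.380) × 8.795 = 6.388 mg/L.

t_c ≈ 2.63 d; D_c ≈ 6.39 mg/L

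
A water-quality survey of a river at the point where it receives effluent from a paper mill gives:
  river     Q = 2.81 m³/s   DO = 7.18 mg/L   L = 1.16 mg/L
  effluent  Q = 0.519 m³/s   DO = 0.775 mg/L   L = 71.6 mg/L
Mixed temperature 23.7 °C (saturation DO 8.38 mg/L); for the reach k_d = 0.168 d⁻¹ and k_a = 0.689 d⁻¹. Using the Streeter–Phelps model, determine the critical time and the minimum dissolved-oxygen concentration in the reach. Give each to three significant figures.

Mixed DO = (2.81×7.18 + 0.519×0.775)/(2.81+0.519) = 20.58/3.329 = 6.181 mg/L.
Mixed L₀ = (2.81×1.16 + 0.519×71.6)/(3.329) = 40.42/3.329 = 12.14 mg/L.
Initial deficit D₀ = C_s − DO₀ = 8.38 − 6.181 = 2.199 mg/L.
t_c = (1/0.5210) ln[(0.689/0.168)(1 − 2.199×0.5210/(0.168×12.14))] = 1.919 × ln(1.798) = 1.126 d.
D_c = (0.168/0.689) × 12.14 × e^(−0.168×1.126) = 0.2438 × 12.14 × 0.8276 = 2.450 mg/L.
Minimum DO = 8.38 − 2.450 = 5.930 mg/L.

t_c ≈ 1.13 d; minimum DO ≈ 5.93 mg/L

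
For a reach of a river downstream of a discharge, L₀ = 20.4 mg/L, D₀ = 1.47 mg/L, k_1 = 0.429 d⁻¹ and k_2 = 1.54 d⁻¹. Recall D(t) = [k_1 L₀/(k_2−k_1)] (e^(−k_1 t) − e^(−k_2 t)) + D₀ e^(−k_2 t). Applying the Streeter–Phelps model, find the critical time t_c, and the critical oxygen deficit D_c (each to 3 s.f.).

t_c ≈ 0.964 d; D_c ≈ 3.76 mg/L

t_c = [1/(k_2−k_1)] ln[(k_2/k_1)(1 − D₀(k_2−k_1)/(k_1 L₀))]
= [1/(1.54−0.429)] ln[(1.54/0.429)(1 − 1.47×1.111/(0.429×20.4))]
= (1/1.111) ln[3.590 × 0.8134] = 0.9001 × ln(2.920) = 0.9001 × 1.072 = 0.9645 d.
D_c = (k_1/k_2) L₀ e^(−k_1 t_c) = (0.429/1.54) × 20.4 × e^(−0.429×0.9645) = 0.2786 × 20.4 × 0.6612 = 3.757 mg/L.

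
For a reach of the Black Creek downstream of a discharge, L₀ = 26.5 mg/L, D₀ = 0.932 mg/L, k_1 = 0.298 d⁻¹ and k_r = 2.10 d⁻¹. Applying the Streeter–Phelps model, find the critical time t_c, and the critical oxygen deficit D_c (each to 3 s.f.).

With k_r/k_1 = 7.047 and 1 − D₀(k_r−k_1)/(k_1 L₀) = 0.7873,
t_c = ln(7.047 × 0.7873) / (2.10 − 0.298) = ln(5.548) / 1.802 = 1.713/1.802 = 0.9509 d.
D_c = (k_1/k_r) L₀ e^(−k_1 t_c) = (0.298/2.10) × 26.5 × e^(−0.298×0.9509) = 0.1419 × 26.5 × 0.7532 = 2.833 mg/L.

t_c ≈ 0.951 d; D_c ≈ 2.83 mg/L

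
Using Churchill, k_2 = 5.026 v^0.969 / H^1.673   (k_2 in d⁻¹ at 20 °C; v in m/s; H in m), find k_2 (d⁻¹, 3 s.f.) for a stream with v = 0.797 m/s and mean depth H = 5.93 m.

k_2 ≈ 0.205 d⁻¹

k_2 = 5.026 × 0.797^0.969 / 5.93^1.673 = 5.026 × 0.8026 / 19.65 = 0.2053 d⁻¹.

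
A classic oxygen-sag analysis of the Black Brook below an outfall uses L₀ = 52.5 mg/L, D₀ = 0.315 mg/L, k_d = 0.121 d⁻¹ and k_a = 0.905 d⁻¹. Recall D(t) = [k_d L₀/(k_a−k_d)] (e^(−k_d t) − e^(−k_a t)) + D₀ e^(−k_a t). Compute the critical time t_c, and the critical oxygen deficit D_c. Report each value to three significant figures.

t_c ≈ 2.52 d; D_c ≈ 5.18 mg/L

With k_a/k_d = 7.479 and 1 − D₀(k_a−k_d)/(k_d L₀) = 0.9611,
t_c = ln(7.479 × 0.9611) / (0.905 − 0.121) = ln(7.189) / 0.7840 = 1.972/0.7840 = 2.516 d.
D_c = (k_d/k_a) L₀ e^(−k_d t_c) = (0.121/0.905) × 52.5 × e^(−0.121×2.516) = 0.1337 × 52.5 × 0.7375 = 5.177 mg/L.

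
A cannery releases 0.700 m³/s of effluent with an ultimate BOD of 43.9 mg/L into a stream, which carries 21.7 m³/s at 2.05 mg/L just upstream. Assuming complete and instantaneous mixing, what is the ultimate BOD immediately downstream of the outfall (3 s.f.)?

3.36 mg/L

Flow-weighted mixing: C = (Q_r C_r + Q_w C_w)/(Q_r + Q_w)
= (21.7×2.05 + 0.700×43.9)/(21.7 + 0.700) = 75.21/22.40 = 3.358 mg/L.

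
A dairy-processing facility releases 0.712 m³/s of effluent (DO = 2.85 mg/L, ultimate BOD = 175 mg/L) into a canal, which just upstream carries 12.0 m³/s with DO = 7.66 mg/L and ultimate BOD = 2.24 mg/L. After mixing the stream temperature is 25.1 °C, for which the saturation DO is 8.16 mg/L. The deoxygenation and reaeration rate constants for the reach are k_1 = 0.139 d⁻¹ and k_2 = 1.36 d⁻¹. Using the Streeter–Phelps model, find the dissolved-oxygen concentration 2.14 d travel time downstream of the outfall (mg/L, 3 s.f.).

Mixed DO = (12.0×7.66 + 0.712×2.85)/(12.0+0.712) = 93.95/12.71 = 7.391 mg/L.
Mixed L₀ = (12.0×2.24 + 0.712×175)/(12.71) = 151.5/12.71 = 11.92 mg/L.
Initial deficit D₀ = C_s − DO₀ = 8.16 − 7.391 = 0.7694 mg/L.
D(2.14) = [0.139×11.92/(1.36−0.139)](e^(−0.139×2.14) − e^(−1.36×2.14)) + 0.7694 e^(−1.36×2.14)
= 1.357 × (0.7427 − 0.05445) + 0.7694 × 0.05445 = 0.9756 mg/L.
DO = 8.16 − 0.9756 = 7.184 mg/L.

DO ≈ 7.18 mg/L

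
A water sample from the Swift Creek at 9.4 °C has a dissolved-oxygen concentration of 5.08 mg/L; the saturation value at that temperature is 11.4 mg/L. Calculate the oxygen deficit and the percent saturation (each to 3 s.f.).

D = C_s − C = 11.4 − 5.08 = 6.32 mg/L.
% saturation = 5.08/11.4 × 100 = 44.6 %.

D ≈ 6.32 mg/L; 44.6 % saturation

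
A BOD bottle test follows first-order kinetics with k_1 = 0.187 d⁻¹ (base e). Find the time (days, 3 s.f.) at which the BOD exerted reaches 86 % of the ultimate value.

t ≈ 10.5 d

y/L₀ = 1 − e^(−k_1 t) = 0.86 ⇒ e^(−k_1 t) = 0.140
t = −ln(0.140) / 0.187 = 1.966 / 0.187 = 10.51 d.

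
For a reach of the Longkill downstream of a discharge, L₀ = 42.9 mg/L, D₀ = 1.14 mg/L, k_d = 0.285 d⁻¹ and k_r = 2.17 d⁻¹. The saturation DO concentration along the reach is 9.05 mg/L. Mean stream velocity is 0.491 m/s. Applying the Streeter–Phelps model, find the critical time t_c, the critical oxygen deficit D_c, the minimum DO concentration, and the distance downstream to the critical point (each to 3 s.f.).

With k_r/k_d = 7.614 and 1 − D₀(k_r−k_d)/(k_d L₀) = 0.8242,
t_c = ln(7.614 × 0.8242) / (2.17 − 0.285) = ln(6.276) / 1.885 = 1.837/1.885 = 0.9744 d.
L(t_c) = L₀ e^(−k_d t_c) = 42.9 × 0.7575 = 32.50 mg/L, and at the critical point k_r D_c = k_d L, so D_c = (0.285/2.17) × 32.50 = 4.268 mg/L.
Minimum DO = C_s − D_c = 9.05 − 4.268 = 4.782 mg/L.
x_c = v t_c = 0.491 m/s × 0.9744 d × 86400 s/d = 41340 m ≈ 41.3 km.

t_c ≈ 0.974 d; D_c ≈ 4.27 mg/L; min DO ≈ 4.78 mg/L; x_c ≈ 41.3 km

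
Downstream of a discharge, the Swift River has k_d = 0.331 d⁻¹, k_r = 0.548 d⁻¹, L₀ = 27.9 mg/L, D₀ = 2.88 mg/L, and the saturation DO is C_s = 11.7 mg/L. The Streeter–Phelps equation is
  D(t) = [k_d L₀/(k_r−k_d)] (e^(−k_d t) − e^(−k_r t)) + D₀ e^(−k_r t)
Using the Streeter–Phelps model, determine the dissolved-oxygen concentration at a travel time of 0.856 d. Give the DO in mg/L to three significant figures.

k_d L₀/(k_r−k_d) = 0.331×27.9/(0.548−0.331) = 9.235/0.2170 = 42.56 mg/L.
e^(−k_d t) = e^(−0.331×0.8560) = 0.7533; e^(−k_r t) = e^(−0.548×0.8560) = 0.6256.
D = 42.56 × (0.7533 − 0.6256) + 2.88 × 0.6256 = 5.434 + 1.802 = 7.236 mg/L.
DO = C_s − D = 11.7 − 7.236 = 4.464 mg/L.

DO ≈ 4.46 mg/L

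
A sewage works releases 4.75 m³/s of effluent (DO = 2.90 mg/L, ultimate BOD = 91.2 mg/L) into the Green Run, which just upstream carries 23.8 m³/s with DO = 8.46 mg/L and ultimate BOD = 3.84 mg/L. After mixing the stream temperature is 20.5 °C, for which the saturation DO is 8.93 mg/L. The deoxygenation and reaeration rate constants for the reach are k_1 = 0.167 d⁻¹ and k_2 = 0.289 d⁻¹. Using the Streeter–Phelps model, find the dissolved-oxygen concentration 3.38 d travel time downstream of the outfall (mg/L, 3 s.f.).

Mixed DO = (23.8×8.46 + 4.75×2.90)/(23.8+4.75) = 215.1/28.55 = 7.535 mg/L.
Mixed L₀ = (23.8×3.84 + 4.75×91.2)/(28.55) = 524.6/28.55 = 18.37 mg/L.
Initial deficit D₀ = C_s − DO₀ = 8.93 − 7.535 = 1.395 mg/L.
D(3.38) = [0.167×18.37/(0.289−0.167)](e^(−0.167×3.38) − e^(−0.289×3.38)) + 1.395 e^(−0.289×3.38)
= 25.15 × (0.5687 − 0.3765) + 1.395 × 0.3765 = 5.358 mg/L.
DO = 8.93 − 5.358 = 3.572 mg/L.

DO ≈ 3.57 mg/L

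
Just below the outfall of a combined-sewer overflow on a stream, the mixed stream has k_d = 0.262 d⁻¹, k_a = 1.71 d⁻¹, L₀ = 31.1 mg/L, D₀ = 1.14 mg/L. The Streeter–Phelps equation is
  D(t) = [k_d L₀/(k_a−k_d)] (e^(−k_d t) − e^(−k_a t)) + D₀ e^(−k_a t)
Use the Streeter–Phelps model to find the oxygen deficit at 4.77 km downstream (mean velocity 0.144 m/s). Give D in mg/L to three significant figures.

D ≈ 2.76 mg/L

Travel time t = x/v = 4.77 km / (0.144 m/s) = 4770 m / 0.144 m/s = 33120 s = 0.3834 d.
k_d L₀/(k_a−k_d) = 0.262×31.1/(1.71−0.262) = 8.148/1.448 = 5.627 mg/L.
e^(−k_d t) = e^(−0.262×0.3834) = 0.9044; e^(−k_a t) = e^(−1.71×0.3834) = 0.5191.
D = 5.627 × (0.9044 − 0.5191) + 1.14 × 0.5191 = 2.168 + 0.5918 = 2.760 mg/L.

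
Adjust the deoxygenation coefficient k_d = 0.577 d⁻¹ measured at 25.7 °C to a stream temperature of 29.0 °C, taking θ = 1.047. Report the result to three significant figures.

k_d ≈ 0.671 d⁻¹

k_d(T₂) = k_d(T₁) · θ^(T₂−T₁) = 0.577 × 1.047^(29.0−25.7)
= 0.577 × 1.047^3.30 = 0.577 × 1.164 = 0.6714 d⁻¹.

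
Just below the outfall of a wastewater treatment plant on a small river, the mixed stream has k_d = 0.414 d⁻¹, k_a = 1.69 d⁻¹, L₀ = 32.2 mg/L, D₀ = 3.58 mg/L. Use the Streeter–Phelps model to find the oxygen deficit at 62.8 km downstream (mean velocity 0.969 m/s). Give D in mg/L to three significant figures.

Travel time t = x/v = 62.8 km / (0.969 m/s) = 62800 m / 0.969 m/s = 64810 s = 0.7501 d.
k_d L₀/(k_a−k_d) = 0.414×32.2/(1.69−0.414) = 13.33/1.276 = 10.45 mg/L.
e^(−k_d t) = e^(−0.414×0.7501) = 0.7330; e^(−k_a t) = e^(−1.69×0.7501) = 0.2815.
D = 10.45 × (0.7330 − 0.2815) + 3.58 × 0.2815 = 4.718 + 1.008 = 5.725 mg/L.

D ≈ 5.73 mg/L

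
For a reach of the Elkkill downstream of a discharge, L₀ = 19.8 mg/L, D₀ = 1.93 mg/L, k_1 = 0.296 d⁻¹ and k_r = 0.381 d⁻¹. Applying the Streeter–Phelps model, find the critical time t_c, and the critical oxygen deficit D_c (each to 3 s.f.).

At the critical point dD/dt = 0, so k_1 L₀ e^(−k_1 t) = k_r D. Substituting D(t) from the Streeter–Phelps equation and solving for t gives
t_c = ln[(k_r/k_1)(1 − D₀(k_r−k_1)/(k_1 L₀))] / (k_r−k_1).
Here k_r−k_1 = 0.08500 d⁻¹ and 1 − D₀(k_r−k_1)/(k_1 L₀) = 1 − 1.93×0.08500/(0.296×19.8) = 0.9720, so
t_c = ln(1.287 × 0.9720) / 0.08500 = 0.2240 / 0.08500 = 2.636 d.
D_c = (k_1/k_r) L₀ e^(−k_1 t_c) = (0.296/0.381) × 19.8 × e^(−0.296×2.636) = 0.7769 × 19.8 × 0.4583 = 7.050 mg/L.

t_c ≈ 2.64 d; D_c ≈ 7.05 mg/L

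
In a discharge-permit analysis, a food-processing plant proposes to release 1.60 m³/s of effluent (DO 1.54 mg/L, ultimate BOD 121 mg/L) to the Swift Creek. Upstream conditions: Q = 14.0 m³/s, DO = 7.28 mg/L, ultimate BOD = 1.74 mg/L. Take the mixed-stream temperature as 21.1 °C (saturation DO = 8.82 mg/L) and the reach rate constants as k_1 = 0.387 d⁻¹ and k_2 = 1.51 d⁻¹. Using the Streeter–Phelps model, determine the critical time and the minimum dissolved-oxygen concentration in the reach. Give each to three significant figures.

Mixed DO = (14.0×7.28 + 1.60×1.54)/(14.0+1.60) = 104.4/15.60 = 6.691 mg/L.
Mixed L₀ = (14.0×1.74 + 1.60×121)/(15.60) = 218.0/15.60 = 13.97 mg/L.
Initial deficit D₀ = C_s − DO₀ = 8.82 − 6.691 = 2.129 mg/L.
t_c = (1/1.123) ln[(1.51/0.387)(1 − 2.129×1.123/(0.387×13.97))] = 0.8905 × ln(2.177) = 0.6926 d.
D_c = (0.387/1.51) × 13.97 × e^(−0.387×0.6926) = 0.2563 × 13.97 × 0.7649 = 2.739 mg/L.
Minimum DO = 8.82 − 2.739 = 6.081 mg/L.

t_c ≈ 0.693 d; minimum DO ≈ 6.08 mg/L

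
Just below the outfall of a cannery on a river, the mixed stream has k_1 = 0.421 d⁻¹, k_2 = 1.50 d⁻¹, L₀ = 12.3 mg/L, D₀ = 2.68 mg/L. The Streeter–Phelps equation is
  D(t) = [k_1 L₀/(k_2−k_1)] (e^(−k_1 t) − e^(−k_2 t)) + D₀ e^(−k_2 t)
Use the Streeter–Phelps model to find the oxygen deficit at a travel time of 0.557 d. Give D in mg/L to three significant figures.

D ≈ 2.88 mg/L

k_1 L₀/(k_2−k_1) = 0.421×12.3/(1.50−0.421) = 5.178/1.079 = 4.799 mg/L.
e^(−k_1 t) = e^(−0.421×0.5570) = 0.7910; e^(−k_2 t) = e^(−1.50×0.5570) = 0.4337.
D = 4.799 × (0.7910 − 0.4337) + 2.68 × 0.4337 = 1.715 + 1.162 = 2.877 mg/L.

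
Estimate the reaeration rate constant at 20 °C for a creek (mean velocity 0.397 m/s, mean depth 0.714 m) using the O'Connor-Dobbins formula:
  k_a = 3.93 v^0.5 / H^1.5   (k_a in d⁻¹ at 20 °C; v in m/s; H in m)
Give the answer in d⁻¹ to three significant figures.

k_a ≈ 4.10 d⁻¹

k_a = 3.93 × 0.397^0.5 / 0.714^1.5 = 3.93 × 0.6301 / 0.6033 = 4.104 d⁻¹.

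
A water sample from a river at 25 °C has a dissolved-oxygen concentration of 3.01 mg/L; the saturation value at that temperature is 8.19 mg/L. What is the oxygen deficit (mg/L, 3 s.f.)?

D ≈ 5.18 mg/L

D = C_s − C = 8.19 − 3.01 = 5.18 mg/L.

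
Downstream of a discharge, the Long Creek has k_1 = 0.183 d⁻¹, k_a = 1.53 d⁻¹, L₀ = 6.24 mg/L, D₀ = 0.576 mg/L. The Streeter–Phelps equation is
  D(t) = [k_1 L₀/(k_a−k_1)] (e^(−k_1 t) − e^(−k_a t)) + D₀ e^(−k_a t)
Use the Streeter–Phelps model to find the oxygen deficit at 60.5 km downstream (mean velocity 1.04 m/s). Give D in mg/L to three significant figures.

D ≈ 0.652 mg/L

Travel time t = x/v = 60.5 km / (1.04 m/s) = 60500 m / 1.04 m/s = 58170 s = 0.6733 d.
k_1 L₀/(k_a−k_1) = 0.183×6.24/(1.53−0.183) = 1.142/1.347 = 0.8478 mg/L.
e^(−k_1 t) = e^(−0.183×0.6733) = 0.8841; e^(−k_a t) = e^(−1.53×0.6733) = 0.3570.
D = 0.8478 × (0.8841 − 0.3570) + 0.576 × 0.3570 = 0.4469 + 0.2056 = 0.6525 mg/L.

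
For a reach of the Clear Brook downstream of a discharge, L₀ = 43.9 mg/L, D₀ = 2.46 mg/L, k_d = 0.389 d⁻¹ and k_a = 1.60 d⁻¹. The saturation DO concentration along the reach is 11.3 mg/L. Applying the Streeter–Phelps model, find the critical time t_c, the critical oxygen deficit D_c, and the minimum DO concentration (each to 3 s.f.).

t_c ≈ 1.01 d; D_c ≈ 7.21 mg/L; min DO ≈ 4.09 mg/L

t_c = [1/(k_a−k_d)] ln[(k_a/k_d)(1 − D₀(k_a−k_d)/(k_d L₀))]
= [1/(1.60−0.389)] ln[(1.60/0.389)(1 − 2.46×1.211/(0.389×43.9))]
= (1/1.211) ln[4.113 × 0.8256] = 0.8258 × ln(3.396) = 0.8258 × 1.222 = 1.009 d.
D_c = (k_d/k_a) L₀ e^(−k_d t_c) = (0.389/1.60) × 43.9 × e^(−0.389×1.009) = 0.2431 × 43.9 × 0.6752 = 7.207 mg/L.
Minimum DO = C_s − D_c = 11.3 − 7.207 = 4.093 mg/L.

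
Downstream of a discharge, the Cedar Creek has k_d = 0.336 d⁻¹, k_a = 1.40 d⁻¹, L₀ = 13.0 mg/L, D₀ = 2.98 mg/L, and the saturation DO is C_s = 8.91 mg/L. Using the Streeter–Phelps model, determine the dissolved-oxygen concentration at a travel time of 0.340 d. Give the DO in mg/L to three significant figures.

k_d L₀/(k_a−k_d) = 0.336×13.0/(1.40−0.336) = 4.368/1.064 = 4.105 mg/L.
e^(−k_d t) = e^(−0.336×0.3400) = 0.8920; e^(−k_a t) = e^(−1.40×0.3400) = 0.6213.
D = 4.105 × (0.8920 − 0.6213) + 2.98 × 0.6213 = 1.112 + 1.851 = 2.963 mg/L.
DO = C_s − D = 8.91 − 2.963 = 5.947 mg/L.

DO ≈ 5.95 mg/L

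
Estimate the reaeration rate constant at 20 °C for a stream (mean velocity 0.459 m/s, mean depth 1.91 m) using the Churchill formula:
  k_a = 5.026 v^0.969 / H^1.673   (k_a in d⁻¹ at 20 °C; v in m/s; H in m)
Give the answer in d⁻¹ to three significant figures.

k_a ≈ 0.800 d⁻¹

k_a = 5.026 × 0.459^0.969 / 1.91^1.673 = 5.026 × 0.4702 / 2.952 = 0.8005 d⁻¹.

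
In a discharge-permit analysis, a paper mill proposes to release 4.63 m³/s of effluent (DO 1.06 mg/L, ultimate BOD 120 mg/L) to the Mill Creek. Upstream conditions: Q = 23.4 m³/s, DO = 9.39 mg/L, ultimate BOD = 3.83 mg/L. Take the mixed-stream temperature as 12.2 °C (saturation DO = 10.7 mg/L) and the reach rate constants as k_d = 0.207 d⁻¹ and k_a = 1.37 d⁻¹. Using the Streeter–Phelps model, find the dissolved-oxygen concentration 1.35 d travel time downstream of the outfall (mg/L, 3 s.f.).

DO ≈ 7.82 mg/L

Mixed DO = (23.4×9.39 + 4.63×1.06)/(23.4+4.63) = 224.6/28.03 = 8.014 mg/L.
Mixed L₀ = (23.4×3.83 + 4.63×120)/(28.03) = 645.2/28.03 = 23.02 mg/L.
Initial deficit D₀ = C_s − DO₀ = 10.7 − 8.014 = 2.686 mg/L.
D(1.35) = [0.207×23.02/(1.37−0.207)](e^(−0.207×1.35) − e^(−1.37×1.35)) + 2.686 e^(−1.37×1.35)
= 4.097 × (0.7562 − 0.1573) + 2.686 × 0.1573 = 2.876 mg/L.
DO = 10.7 − 2.876 = 7.824 mg/L.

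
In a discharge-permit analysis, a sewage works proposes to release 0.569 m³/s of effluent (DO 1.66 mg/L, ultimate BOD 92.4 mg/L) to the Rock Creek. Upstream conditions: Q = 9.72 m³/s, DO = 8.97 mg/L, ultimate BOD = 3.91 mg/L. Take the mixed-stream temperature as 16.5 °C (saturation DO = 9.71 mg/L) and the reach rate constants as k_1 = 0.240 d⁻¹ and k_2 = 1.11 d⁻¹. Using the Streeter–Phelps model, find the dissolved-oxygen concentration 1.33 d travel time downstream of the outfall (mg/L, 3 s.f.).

Mixed DO = (9.72×8.97 + 0.569×1.66)/(9.72+0.569) = 88.13/10.29 = 8.566 mg/L.
Mixed L₀ = (9.72×3.91 + 0.569×92.4)/(10.29) = 90.58/10.29 = 8.804 mg/L.
Initial deficit D₀ = C_s − DO₀ = 9.71 − 8.566 = 1.144 mg/L.
D(1.33) = [0.240×8.804/(1.11−0.240)](e^(−0.240×1.33) − e^(−1.11×1.33)) + 1.144 e^(−1.11×1.33)
= 2.429 × (0.7267 − 0.2285) + 1.144 × 0.2285 = 1.471 mg/L.
DO = 9.71 − 1.471 = 8.239 mg/L.

DO ≈ 8.24 mg/L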